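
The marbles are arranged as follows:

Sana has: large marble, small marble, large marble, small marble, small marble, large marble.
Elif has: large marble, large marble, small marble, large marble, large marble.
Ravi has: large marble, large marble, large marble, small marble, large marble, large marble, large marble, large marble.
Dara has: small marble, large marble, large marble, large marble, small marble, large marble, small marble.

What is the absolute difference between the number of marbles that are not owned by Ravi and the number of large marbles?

marbles that are not owned by Ravi: 18. large marbles: 18.
|18 − 18| = 18 − 18 = 0.

0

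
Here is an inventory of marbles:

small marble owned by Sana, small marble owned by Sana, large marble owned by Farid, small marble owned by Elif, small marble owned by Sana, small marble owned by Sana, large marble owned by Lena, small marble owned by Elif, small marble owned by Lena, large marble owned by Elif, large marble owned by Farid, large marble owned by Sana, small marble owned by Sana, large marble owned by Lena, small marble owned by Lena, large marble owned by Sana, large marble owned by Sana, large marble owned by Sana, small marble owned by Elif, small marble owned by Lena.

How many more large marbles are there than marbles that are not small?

large marbles: 9.
marbles that are not small: 9.
9 − 9 = 0.

0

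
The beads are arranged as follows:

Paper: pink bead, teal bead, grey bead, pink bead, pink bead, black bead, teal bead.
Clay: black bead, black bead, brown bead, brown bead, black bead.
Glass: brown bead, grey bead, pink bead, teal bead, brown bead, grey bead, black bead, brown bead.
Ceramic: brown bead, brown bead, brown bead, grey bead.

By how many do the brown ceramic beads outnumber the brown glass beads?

brown ceramic beads: 3.
brown glass beads: 3.
3 − 3 = 0.

0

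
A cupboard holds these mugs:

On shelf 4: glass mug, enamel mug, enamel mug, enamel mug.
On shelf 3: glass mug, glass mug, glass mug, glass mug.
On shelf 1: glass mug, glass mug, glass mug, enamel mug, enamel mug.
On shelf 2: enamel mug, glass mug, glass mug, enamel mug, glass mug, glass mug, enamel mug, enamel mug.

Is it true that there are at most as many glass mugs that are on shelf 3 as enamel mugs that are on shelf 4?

False

glass mugs on shelf 3: 4.
enamel mugs on shelf 4: 3.
The claim requires 4 ≤ 3, which does not hold.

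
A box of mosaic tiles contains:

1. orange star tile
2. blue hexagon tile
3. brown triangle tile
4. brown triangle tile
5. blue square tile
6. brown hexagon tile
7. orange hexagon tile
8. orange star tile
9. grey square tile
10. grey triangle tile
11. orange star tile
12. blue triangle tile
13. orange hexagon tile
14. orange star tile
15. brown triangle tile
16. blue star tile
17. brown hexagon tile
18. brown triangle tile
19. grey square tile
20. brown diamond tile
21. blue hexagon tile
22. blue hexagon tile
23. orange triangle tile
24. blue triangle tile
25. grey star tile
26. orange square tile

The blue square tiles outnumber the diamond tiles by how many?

blue square tiles: 1.
diamond tiles: 1.
1 − 1 = 0.

0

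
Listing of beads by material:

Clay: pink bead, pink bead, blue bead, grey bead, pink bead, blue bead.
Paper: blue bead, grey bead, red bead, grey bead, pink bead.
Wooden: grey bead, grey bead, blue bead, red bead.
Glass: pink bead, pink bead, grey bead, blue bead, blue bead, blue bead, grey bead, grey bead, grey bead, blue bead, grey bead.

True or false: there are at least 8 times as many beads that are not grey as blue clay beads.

|beads that are not grey| = 16.
|blue clay beads| = 2.
The claim requires 16 ≥ 8 × 2 = 16, which holds.

True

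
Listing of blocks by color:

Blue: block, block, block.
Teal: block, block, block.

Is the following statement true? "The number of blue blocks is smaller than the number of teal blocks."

False

blue blocks: 3.
teal blocks: 3.
The claim requires 3 < 3, which does not hold.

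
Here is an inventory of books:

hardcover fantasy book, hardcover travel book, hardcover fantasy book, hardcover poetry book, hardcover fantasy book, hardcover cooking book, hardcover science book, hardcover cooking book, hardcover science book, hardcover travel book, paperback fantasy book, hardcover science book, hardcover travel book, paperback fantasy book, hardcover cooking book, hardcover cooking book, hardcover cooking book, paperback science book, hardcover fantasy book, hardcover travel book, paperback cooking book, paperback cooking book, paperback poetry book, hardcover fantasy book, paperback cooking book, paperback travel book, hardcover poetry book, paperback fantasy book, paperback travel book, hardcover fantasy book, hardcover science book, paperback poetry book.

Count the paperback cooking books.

3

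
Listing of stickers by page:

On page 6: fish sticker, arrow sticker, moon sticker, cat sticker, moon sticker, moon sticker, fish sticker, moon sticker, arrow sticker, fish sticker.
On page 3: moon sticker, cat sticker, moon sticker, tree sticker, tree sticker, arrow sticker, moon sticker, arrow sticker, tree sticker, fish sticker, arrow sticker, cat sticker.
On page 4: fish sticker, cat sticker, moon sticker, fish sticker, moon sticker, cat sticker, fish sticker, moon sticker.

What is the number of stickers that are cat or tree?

cat: 5; tree: 3; together 5 + 3 = 8.

8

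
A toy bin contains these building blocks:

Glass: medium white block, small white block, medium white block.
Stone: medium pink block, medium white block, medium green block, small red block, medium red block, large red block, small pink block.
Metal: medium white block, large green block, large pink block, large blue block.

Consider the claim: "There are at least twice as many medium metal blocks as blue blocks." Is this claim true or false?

|medium metal blocks| = 1.
|blue blocks| = 1.
The claim requires 1 ≥ 2 × 1 = 2, which does not hold.

False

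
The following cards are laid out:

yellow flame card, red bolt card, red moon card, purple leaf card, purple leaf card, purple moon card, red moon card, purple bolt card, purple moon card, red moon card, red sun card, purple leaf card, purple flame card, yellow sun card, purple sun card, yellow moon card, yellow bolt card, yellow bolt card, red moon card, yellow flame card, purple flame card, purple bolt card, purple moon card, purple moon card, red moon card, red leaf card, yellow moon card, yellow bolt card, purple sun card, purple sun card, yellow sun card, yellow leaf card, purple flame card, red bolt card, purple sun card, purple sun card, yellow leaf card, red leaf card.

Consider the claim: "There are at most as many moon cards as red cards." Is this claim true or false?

False

|moon cards| = 11.
|red cards| = 10.
The claim requires 11 ≤ 10, which does not hold.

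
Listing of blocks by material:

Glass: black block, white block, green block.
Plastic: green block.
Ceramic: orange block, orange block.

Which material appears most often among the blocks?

glass

Counts by material: glass 3, ceramic 2, plastic 1.
The maximum is 3, held uniquely by glass.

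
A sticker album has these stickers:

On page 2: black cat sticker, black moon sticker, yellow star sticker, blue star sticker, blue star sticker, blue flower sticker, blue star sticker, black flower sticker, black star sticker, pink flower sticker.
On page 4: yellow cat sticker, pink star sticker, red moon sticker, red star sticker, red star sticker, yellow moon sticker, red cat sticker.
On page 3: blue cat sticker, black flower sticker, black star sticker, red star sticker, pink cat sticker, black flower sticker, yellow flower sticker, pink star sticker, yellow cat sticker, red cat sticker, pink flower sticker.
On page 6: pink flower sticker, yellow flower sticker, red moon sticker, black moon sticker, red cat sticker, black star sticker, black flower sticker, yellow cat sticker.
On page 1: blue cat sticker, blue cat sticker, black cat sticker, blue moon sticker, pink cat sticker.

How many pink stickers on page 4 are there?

1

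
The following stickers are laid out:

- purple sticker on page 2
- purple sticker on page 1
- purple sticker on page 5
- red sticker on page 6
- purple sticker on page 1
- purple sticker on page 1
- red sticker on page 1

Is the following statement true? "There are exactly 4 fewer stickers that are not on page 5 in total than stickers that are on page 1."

False

stickers that are not on page 5: 6.
stickers on page 1: 4.
The claim requires 4 − 6 (= -2) to equal 4, which does not hold.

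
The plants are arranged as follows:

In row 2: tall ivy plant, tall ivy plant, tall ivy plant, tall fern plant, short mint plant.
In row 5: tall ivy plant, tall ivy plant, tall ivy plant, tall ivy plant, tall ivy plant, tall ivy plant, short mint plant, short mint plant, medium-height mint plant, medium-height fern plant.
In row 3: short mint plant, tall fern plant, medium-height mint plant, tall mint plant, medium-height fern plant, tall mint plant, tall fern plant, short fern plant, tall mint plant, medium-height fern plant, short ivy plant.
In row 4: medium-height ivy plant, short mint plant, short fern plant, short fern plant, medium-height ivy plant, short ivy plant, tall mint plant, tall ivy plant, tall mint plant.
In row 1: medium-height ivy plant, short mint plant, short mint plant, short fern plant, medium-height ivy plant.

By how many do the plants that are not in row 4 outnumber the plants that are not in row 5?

plants that are not in row 4: 31.
plants that are not in row 5: 30.
31 − 30 = 1.

1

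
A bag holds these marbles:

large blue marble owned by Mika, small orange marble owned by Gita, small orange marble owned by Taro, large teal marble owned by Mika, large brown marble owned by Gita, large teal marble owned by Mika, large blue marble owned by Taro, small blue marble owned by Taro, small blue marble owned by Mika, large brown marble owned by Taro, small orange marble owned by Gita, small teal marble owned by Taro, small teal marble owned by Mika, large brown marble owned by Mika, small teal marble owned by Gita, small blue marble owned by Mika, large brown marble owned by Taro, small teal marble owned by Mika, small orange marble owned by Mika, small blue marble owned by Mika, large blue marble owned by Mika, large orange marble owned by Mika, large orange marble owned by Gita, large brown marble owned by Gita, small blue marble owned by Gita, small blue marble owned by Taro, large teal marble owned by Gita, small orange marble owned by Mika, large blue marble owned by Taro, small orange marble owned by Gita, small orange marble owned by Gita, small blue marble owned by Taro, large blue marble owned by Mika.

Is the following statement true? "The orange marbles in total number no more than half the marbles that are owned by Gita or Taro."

True

|orange marbles| = 9.
|marbles owned by Gita or Taro| = 19.
The claim requires 2 × 9 = 18 ≤ 19, which holds.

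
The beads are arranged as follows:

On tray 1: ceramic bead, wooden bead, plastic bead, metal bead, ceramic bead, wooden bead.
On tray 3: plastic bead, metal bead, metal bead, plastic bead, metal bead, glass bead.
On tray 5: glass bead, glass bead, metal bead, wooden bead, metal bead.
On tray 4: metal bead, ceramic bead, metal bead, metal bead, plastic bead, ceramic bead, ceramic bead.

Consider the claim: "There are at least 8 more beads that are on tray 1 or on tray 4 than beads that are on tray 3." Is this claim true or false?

beads on tray 1 or on tray 4: 13.
beads on tray 3: 6.
The claim requires 13 − 6 = 7 ≥ 8, which does not hold.

False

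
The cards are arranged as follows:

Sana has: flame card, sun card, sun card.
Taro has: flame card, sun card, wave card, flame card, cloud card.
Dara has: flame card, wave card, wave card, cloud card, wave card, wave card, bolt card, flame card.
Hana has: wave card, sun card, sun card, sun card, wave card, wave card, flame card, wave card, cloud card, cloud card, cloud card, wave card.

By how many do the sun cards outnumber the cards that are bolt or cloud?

sun cards: 6.
cards that are bolt or cloud: 6.
6 − 6 = 0.

0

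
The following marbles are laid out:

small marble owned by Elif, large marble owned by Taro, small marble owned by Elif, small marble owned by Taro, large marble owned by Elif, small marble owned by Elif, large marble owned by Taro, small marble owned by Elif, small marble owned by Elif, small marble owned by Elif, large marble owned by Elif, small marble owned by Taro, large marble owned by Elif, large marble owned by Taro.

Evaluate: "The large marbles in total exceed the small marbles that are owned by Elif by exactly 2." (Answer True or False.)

|large marbles| = 6.
|small marbles owned by Elif| = 6.
The claim requires 6 − 6 (= 0) to equal 2, which does not hold.

False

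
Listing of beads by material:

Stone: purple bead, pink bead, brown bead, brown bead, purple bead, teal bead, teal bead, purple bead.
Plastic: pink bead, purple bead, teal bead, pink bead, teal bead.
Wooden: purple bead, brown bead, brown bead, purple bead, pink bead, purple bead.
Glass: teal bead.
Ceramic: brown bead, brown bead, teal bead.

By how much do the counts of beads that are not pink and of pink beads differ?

beads that are not pink: 19. pink beads: 4.
|19 − 4| = 19 − 4 = 15.

15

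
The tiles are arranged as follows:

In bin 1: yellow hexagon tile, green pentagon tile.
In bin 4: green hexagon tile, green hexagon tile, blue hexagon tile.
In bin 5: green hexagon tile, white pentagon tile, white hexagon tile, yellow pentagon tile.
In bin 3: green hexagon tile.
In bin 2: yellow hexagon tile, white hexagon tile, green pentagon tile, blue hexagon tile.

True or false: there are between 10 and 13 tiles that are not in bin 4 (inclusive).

|tiles that are not in bin 4| = 11.
The claim requires 10 ≤ 11 ≤ 13, which holds.

True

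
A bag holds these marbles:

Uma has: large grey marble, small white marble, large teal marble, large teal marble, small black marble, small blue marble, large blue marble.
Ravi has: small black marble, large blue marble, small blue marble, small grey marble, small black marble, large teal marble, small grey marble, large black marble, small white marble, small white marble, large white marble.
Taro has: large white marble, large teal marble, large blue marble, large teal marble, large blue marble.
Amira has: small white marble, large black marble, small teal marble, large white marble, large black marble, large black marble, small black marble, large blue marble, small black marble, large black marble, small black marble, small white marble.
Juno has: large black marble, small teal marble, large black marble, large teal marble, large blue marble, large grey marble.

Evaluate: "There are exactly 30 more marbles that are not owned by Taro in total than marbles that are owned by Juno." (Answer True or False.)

True

marbles that are not owned by Taro: 36.
marbles owned by Juno: 6.
The claim requires 36 − 6 (= 30) to equal 30, which holds.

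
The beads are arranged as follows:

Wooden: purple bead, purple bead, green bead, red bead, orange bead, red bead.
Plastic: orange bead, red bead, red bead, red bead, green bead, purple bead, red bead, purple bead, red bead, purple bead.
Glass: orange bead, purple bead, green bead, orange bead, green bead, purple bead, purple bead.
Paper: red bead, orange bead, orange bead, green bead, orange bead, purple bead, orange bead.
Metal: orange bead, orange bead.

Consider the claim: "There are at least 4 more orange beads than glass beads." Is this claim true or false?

False

There are 10 orange beads.
There are 7 glass beads.
The claim requires 10 − 7 = 3 ≥ 4, which does not hold.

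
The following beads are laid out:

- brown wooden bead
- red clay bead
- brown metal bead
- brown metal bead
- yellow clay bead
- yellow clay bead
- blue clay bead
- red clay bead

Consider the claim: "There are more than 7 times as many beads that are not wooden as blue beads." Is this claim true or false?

beads that are not wooden: 7.
blue beads: 1.
The claim requires 7 > 7 × 1 = 7, which does not hold.

False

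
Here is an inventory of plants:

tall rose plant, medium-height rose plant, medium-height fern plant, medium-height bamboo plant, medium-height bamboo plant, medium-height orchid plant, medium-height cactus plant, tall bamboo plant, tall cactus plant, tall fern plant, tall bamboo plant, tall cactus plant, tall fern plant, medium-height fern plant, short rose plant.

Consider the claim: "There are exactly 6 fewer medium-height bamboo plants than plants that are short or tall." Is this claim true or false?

True

medium-height bamboo plants: 2.
plants that are short or tall: 8.
The claim requires 8 − 2 (= 6) to equal 6, which holds.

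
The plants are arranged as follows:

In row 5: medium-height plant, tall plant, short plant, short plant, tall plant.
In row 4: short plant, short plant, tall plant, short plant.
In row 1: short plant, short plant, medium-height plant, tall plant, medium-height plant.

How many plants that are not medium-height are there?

Total plants: 14; with the excluded value: 3; remaining 14 − 3 = 11.

11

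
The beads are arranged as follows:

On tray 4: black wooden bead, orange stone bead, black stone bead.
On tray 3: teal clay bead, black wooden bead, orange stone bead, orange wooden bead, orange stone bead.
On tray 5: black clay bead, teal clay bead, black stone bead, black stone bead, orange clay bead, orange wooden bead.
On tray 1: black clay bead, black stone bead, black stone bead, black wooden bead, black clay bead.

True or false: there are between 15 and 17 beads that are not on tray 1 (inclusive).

beads that are not on tray 1: 14.
The claim requires 15 ≤ 14 ≤ 17, which does not hold.

False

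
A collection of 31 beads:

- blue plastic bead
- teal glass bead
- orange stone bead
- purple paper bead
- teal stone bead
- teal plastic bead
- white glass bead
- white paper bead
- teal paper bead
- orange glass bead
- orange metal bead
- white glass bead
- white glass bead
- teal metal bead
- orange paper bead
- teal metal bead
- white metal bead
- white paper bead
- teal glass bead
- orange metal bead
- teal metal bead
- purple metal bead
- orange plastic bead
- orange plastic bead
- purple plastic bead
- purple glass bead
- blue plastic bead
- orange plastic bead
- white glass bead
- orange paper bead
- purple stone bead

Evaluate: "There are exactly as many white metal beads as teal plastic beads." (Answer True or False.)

There is 1 white metal bead.
There is 1 teal plastic bead.
The claim requires 1 = 1, which holds.

True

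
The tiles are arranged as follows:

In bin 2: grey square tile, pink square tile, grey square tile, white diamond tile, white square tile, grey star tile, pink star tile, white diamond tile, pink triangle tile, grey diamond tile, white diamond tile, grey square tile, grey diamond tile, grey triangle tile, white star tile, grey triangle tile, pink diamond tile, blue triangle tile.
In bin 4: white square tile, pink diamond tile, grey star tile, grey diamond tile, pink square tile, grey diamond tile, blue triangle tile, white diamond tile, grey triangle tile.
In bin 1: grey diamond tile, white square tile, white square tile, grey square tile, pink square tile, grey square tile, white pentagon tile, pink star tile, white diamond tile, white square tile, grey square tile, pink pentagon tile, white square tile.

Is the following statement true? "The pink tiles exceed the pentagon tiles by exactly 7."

True

|pink tiles| = 9.
|pentagon tiles| = 2.
The claim requires 9 − 2 (= 7) to equal 7, which holds.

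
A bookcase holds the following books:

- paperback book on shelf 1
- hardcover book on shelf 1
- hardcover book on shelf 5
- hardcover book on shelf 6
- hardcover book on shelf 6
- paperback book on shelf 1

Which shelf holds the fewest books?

Counts by shelf: shelf 1→3, shelf 6→2, shelf 5→1.
The minimum is 1, held uniquely by shelf 5.

shelf 5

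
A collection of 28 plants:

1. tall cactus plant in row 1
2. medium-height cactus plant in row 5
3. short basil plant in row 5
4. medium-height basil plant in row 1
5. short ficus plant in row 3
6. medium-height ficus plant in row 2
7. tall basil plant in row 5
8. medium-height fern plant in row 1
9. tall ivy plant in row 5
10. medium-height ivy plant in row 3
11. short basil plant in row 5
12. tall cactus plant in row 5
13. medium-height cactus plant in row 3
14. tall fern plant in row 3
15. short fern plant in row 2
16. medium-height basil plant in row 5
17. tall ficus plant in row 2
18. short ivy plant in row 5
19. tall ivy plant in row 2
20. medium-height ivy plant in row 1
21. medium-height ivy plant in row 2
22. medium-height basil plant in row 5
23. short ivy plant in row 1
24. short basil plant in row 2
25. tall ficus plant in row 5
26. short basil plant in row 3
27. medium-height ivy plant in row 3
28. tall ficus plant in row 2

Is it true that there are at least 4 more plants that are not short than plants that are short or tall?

plants that are not short: 20.
plants that are short or tall: 17.
The claim requires 20 − 17 = 3 ≥ 4, which does not hold.

False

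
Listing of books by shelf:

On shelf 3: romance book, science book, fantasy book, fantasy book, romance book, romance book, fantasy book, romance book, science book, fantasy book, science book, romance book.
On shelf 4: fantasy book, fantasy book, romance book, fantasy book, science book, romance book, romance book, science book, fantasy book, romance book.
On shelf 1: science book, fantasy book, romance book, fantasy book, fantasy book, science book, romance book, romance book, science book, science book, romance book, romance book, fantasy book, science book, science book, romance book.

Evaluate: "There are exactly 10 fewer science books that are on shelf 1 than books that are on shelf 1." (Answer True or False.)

True

There are 6 science books on shelf 1.
There are 16 books on shelf 1.
The claim requires 16 − 6 (= 10) to equal 10, which holds.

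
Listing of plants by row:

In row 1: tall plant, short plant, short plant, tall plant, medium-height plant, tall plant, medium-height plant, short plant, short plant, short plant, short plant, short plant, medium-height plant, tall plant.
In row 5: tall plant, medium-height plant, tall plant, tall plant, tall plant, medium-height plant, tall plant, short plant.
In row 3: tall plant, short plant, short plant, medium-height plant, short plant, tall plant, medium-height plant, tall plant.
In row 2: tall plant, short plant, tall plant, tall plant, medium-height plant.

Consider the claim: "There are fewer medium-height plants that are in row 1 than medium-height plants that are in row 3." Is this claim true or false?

|medium-height plants in row 1| = 3.
|medium-height plants in row 3| = 2.
The claim requires 3 < 2, which does not hold.

False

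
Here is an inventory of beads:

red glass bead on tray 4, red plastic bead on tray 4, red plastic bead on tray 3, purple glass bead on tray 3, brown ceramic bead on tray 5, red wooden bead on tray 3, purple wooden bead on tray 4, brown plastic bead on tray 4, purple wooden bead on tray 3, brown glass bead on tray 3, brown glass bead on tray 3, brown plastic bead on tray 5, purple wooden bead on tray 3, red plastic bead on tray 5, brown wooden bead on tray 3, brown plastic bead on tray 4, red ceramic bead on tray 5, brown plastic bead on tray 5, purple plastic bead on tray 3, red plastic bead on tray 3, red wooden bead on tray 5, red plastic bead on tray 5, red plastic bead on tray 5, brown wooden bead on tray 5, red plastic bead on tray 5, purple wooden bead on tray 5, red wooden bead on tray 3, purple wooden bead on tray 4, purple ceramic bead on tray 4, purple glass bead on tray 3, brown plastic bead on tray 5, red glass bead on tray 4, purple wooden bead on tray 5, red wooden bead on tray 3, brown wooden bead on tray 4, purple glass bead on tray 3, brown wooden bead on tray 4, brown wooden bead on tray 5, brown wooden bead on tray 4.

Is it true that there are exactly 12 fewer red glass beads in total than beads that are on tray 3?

True

red glass beads: 2.
beads on tray 3: 14.
The claim requires 14 − 2 (= 12) to equal 12, which holds.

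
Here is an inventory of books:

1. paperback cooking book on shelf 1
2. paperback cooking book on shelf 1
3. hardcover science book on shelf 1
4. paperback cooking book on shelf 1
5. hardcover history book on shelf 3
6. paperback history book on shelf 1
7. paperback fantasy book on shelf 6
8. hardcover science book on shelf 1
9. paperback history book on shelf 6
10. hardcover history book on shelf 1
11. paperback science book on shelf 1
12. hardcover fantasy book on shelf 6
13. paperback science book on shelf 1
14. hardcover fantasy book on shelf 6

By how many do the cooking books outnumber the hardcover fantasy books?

cooking books: 3.
hardcover fantasy books: 2.
3 − 2 = 1.

1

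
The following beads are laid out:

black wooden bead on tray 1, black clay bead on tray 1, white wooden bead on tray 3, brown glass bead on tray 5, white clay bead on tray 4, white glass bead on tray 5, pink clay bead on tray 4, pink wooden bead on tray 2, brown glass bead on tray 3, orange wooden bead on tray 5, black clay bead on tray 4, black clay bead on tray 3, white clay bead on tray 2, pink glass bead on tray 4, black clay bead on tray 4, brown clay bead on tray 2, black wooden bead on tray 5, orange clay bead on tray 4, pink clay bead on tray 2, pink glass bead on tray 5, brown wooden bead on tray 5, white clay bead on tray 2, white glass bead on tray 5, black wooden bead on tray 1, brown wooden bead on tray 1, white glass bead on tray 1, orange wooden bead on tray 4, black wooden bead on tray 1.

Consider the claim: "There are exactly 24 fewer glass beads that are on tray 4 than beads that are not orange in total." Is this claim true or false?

True

There is 1 glass bead on tray 4.
There are 25 beads that are not orange.
The claim requires 25 − 1 (= 24) to equal 24, which holds.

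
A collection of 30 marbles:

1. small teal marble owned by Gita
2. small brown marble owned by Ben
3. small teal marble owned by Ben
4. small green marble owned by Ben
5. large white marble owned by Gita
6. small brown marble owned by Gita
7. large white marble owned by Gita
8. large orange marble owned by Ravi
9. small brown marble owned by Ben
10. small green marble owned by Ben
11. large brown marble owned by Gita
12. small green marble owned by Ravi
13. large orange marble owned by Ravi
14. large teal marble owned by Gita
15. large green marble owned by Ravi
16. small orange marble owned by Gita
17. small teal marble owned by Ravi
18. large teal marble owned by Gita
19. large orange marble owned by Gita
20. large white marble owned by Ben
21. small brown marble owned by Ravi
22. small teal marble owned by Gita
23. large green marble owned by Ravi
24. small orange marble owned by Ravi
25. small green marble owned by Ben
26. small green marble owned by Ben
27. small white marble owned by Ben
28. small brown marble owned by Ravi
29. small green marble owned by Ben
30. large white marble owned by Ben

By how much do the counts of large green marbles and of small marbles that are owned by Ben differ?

7

large green marbles: 2. small marbles owned by Ben: 9.
|2 − 9| = 9 − 2 = 7.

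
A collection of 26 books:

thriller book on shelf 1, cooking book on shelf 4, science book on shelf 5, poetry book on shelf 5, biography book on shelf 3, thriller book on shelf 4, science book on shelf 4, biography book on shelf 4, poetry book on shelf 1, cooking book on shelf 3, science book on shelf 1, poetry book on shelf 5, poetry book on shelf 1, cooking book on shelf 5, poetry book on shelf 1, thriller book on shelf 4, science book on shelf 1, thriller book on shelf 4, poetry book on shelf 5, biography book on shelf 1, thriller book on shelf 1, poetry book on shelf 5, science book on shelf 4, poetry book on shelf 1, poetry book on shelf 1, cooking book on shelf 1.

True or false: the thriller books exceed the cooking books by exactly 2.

|thriller books| = 5.
|cooking books| = 4.
The claim requires 5 − 4 (= 1) to equal 2, which does not hold.

False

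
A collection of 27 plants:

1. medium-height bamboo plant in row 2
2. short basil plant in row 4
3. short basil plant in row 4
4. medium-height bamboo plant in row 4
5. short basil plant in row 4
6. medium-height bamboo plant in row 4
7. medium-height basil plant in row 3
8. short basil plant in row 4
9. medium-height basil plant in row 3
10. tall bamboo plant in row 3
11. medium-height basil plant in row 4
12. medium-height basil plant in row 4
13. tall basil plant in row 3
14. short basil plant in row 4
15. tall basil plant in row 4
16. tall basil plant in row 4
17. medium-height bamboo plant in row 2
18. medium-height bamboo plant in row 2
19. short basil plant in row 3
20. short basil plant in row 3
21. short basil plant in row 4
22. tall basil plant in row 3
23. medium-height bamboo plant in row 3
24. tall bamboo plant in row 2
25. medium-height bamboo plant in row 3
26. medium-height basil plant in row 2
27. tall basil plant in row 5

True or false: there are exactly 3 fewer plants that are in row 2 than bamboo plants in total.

False

There are 5 plants in row 2.
There are 9 bamboo plants.
The claim requires 9 − 5 (= 4) to equal 3, which does not hold.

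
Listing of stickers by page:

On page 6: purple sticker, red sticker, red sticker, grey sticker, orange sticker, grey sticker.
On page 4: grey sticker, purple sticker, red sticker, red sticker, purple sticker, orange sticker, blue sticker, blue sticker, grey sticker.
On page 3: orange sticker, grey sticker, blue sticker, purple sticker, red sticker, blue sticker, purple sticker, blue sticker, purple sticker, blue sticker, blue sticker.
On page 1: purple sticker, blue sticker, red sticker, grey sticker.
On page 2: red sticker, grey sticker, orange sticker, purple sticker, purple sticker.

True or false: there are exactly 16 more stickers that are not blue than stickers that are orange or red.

True

There are 27 stickers that are not blue.
There are 11 stickers that are orange or red.
The claim requires 27 − 11 (= 16) to equal 16, which holds.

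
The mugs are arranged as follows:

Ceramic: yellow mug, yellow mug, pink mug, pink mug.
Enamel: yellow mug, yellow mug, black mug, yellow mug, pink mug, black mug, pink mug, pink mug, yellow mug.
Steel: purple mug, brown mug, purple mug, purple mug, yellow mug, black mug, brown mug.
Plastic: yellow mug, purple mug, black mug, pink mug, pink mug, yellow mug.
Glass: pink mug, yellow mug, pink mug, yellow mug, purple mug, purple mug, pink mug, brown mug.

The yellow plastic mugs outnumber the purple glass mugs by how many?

yellow plastic mugs: 2.
purple glass mugs: 2.
2 − 2 = 0.

0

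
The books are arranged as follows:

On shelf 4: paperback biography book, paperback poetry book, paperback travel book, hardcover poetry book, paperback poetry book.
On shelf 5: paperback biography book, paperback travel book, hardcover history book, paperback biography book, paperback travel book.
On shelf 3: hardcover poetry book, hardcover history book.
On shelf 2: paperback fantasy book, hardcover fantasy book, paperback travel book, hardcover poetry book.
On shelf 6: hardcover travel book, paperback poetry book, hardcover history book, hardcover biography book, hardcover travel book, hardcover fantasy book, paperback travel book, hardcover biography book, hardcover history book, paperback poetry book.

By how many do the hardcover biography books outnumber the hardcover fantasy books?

hardcover biography books: 2.
hardcover fantasy books: 2.
2 − 2 = 0.

0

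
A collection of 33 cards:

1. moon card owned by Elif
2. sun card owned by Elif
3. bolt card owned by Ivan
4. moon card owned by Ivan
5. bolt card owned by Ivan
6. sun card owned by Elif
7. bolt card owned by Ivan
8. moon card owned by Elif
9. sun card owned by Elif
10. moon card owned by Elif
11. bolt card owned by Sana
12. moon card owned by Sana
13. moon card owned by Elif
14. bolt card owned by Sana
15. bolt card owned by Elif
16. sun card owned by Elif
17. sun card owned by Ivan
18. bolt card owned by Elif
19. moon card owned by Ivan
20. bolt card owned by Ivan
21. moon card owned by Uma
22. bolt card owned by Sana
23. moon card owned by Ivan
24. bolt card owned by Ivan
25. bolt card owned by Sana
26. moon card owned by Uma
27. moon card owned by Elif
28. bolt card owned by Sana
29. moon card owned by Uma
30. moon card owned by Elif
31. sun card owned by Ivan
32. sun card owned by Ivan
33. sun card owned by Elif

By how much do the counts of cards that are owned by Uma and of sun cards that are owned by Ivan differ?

cards owned by Uma: 3. sun cards owned by Ivan: 3.
|3 − 3| = 3 − 3 = 0.

0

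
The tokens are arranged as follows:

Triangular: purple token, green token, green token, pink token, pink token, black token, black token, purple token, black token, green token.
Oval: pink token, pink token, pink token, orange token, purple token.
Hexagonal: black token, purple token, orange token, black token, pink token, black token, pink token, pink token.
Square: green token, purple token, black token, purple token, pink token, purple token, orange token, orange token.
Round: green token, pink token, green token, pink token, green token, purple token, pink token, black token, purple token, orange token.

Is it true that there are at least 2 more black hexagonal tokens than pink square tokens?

True

|black hexagonal tokens| = 3.
|pink square tokens| = 1.
The claim requires 3 − 1 = 2 ≥ 2, which holds.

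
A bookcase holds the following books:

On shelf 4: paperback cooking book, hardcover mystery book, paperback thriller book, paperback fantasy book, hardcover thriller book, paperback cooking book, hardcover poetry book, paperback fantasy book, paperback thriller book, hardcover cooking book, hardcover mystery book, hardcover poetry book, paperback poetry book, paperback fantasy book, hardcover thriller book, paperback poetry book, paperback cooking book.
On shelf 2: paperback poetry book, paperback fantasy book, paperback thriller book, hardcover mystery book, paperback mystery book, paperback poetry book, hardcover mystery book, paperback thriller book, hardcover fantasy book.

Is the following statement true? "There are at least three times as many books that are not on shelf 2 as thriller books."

False

|books that are not on shelf 2| = 17.
|thriller books| = 6.
The claim requires 17 ≥ 3 × 6 = 18, which does not hold.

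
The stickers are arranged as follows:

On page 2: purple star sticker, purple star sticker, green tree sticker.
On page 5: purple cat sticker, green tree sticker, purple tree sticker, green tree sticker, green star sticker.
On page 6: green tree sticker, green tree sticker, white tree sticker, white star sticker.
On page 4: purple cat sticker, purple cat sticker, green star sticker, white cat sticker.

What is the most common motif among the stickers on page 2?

Counts by motif (restricted to stickers on page 2): star 2, tree 1.
The maximum is 2, held uniquely by star.

star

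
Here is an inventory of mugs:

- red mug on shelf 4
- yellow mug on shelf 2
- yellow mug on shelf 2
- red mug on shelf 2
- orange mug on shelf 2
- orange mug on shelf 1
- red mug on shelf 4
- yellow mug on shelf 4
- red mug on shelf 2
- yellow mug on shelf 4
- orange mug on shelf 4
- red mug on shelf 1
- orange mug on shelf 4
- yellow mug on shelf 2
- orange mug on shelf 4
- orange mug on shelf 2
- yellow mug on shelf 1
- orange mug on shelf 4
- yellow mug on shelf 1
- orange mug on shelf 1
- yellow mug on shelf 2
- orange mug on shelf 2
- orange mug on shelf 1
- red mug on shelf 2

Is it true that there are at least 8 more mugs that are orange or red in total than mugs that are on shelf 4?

|mugs that are orange or red| = 16.
|mugs on shelf 4| = 8.
The claim requires 16 − 8 = 8 ≥ 8, which holds.

True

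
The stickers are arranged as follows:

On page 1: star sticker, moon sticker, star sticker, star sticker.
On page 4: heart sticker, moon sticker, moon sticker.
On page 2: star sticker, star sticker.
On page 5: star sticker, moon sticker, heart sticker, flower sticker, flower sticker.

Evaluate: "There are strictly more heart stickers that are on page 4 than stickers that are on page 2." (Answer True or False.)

False

|heart stickers on page 4| = 1.
|stickers on page 2| = 2.
The claim requires 1 > 2, which does not hold.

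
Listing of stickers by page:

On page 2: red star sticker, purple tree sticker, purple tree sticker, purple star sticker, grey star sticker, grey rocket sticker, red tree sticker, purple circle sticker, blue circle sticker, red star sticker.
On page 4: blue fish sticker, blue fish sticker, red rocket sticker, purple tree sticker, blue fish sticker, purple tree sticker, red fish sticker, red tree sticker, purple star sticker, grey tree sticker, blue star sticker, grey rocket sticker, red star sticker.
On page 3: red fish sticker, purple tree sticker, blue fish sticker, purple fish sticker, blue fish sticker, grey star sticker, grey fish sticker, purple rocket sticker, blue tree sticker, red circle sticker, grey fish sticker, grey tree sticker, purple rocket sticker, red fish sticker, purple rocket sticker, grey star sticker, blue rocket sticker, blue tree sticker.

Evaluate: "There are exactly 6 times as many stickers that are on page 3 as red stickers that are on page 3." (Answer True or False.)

True

There are 18 stickers on page 3.
There are 3 red stickers on page 3.
The claim requires 18 = 6 × 3 = 18, which holds.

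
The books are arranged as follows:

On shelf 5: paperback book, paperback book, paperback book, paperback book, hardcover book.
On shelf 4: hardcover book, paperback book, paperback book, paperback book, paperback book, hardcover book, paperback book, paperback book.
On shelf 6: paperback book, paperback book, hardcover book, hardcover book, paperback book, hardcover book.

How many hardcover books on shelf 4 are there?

2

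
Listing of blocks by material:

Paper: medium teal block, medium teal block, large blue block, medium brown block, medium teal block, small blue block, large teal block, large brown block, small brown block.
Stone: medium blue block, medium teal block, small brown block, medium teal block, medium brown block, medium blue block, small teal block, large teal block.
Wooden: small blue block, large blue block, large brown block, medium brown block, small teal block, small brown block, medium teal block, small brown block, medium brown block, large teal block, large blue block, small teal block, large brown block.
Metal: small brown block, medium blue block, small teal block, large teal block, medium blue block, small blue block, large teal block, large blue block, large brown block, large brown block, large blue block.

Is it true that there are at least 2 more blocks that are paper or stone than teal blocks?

True

There are 17 blocks that are paper or stone.
There are 15 teal blocks.
The claim requires 17 − 15 = 2 ≥ 2, which holds.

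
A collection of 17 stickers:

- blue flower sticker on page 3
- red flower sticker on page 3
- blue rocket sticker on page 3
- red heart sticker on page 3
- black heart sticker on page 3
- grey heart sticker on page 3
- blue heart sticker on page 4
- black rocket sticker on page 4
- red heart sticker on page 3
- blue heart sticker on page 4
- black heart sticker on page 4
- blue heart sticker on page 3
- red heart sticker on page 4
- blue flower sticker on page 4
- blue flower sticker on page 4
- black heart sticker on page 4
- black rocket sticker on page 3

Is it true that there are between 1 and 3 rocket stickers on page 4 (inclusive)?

|rocket stickers on page 4| = 1.
The claim requires 1 ≤ 1 ≤ 3, which holds.

True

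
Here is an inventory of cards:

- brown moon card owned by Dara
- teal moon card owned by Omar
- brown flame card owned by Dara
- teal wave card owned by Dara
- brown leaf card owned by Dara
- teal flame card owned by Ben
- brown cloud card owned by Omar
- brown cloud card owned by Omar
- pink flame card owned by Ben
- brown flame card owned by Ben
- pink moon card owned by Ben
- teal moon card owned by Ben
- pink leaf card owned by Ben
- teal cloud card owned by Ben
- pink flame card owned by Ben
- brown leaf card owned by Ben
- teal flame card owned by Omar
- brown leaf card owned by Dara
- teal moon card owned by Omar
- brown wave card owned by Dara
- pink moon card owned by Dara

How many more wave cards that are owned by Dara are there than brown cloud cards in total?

0

wave cards owned by Dara: 2.
brown cloud cards: 2.
2 − 2 = 0.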